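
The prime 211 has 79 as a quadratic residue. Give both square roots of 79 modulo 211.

Since 211 ≡ 3 (mod 4), a square root of 79 is 79^((211+1)/4) = 79^53 mod 211.
Repeated squaring: 79^2≡122, 79^4≡114, 79^8≡125, 79^16≡11, 79^32≡121 (mod 211).
79^53 = 79^(32+16+4+1) ≡ 76 (mod 211).
Check: 76² = 5776 ≡ 79 (mod 211). The two roots are 76 and 135.

76, 135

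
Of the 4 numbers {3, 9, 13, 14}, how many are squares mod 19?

(3/19) = -1 → non-residue.
(9/19) = +1 → QR.
(13/19) = -1 → non-residue.
(14/19) = -1 → non-residue.
Total quadratic residues among the 4: 1.

1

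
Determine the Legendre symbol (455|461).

Euler's criterion: (455/461) ≡ 455^230 (mod 461).
455^2 ≡ 36 (mod 461)
455^4 ≡ 374 (mod 461)
455^8 ≡ 193 (mod 461)
455^16 ≡ 369 (mod 461)
455^32 ≡ 166 (mod 461)
455^64 ≡ 357 (mod 461)
455^128 ≡ 213 (mod 461)
455^230 = 455^(128+64+32+4+2) ≡ 1 (mod 461).
Result is 1, so (455/461) = 1.

1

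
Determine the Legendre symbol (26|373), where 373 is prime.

Pull out 2: since 373 ≡ 5 (mod 8), (2/373) = -1.
Reciprocity: 13 ≡ 1 and 373 ≡ 1 (mod 4), so (13/373) = +(373/13).
Reduce top mod 13: now compute (9/13).
Reciprocity: 9 ≡ 1 and 13 ≡ 1 (mod 4), so (9/13) = +(13/9).
Reduce top mod 9: now compute (4/9).
Pull out 2^2: since 9 ≡ 1 (mod 8), (2/9) = +1, so (2/9)^2 = +1.
Reached (1/9) = 1. Collecting the sign flips along the way, the symbol is -1.

-1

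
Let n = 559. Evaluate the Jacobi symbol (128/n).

Pull out 2^7: since 559 ≡ 7 (mod 8), (2/559) = +1, so (2/559)^7 = +1.
Reached (1/559) = 1. Collecting the sign flips along the way, the symbol is +1.

1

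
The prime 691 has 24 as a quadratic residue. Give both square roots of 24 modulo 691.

Since 691 ≡ 3 (mod 4), a square root of 24 is 24^((691+1)/4) = 24^173 mod 691.
Repeated squaring: 24^2≡576, 24^4≡96, 24^8≡233, 24^16≡391, 24^32≡170, 24^64≡569, 24^128≡373 (mod 691).
24^173 = 24^(128+32+8+4+1) ≡ 403 (mod 691).
Check: 403² = 162409 ≡ 24 (mod 691). The two roots are 288 and 403.

288, 403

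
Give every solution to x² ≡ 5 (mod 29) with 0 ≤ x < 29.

29 ≡ 1 (mod 4), so we find a root by search.
Trying successive values, 11² = 121 ≡ 5 (mod 29). The other root is 29 − 11 = 18.

11, 18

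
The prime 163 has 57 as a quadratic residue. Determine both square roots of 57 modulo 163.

63, 100

Since 163 ≡ 3 (mod 4), a square root of 57 is 57^((163+1)/4) = 57^41 mod 163.
Repeated squaring: 57^2≡152, 57^4≡121, 57^8≡134, 57^16≡26, 57^32≡24 (mod 163).
57^41 = 57^(32+8+1) ≡ 100 (mod 163).
Check: 100² = 10000 ≡ 57 (mod 163). The two roots are 63 and 100.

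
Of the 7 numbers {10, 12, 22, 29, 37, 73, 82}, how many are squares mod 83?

4

(10/83) = +1 → QR.
(12/83) = +1 → QR.
(22/83) = -1 → non-residue.
(29/83) = +1 → QR.
(37/83) = +1 → QR.
(73/83) = -1 → non-residue.
(82/83) = -1 → non-residue.
Total quadratic residues among the 7: 4.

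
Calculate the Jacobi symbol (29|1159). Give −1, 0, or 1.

1

Reciprocity: 29 ≡ 1 and 1159 ≡ 3 (mod 4), so (29/1159) = +(1159/29).
Reduce top mod 29: now compute (28/29).
Pull out 2^2: since 29 ≡ 5 (mod 8), (2/29) = -1, so (2/29)^2 = +1.
Reciprocity: 7 ≡ 3 and 29 ≡ 1 (mod 4), so (7/29) = +(29/7).
Reduce top mod 7: now compute (1/7).
Reached (1/7) = 1. Collecting the sign flips along the way, the symbol is +1.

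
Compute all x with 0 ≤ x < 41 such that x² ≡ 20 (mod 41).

41 ≡ 1 (mod 4), so we find a root by search.
Trying successive values, 15² = 225 ≡ 20 (mod 41). The other root is 41 − 15 = 26.

15, 26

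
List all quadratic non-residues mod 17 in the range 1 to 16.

3,5,6,7,10,11,12,14

Square k = 1,…,8 (k and 17−k give the same square):
1²=1, 2²=4, 3²=9, 4²=16, 5²≡8, 6²≡2, 7²≡15, 8²≡13 (mod 17).
The residues are {1, 2, 4, 8, 9, 13, 15, 16}; the non-residues are the remaining 8 nonzero classes.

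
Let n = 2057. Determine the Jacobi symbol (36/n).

Pull out 2^2: since 2057 ≡ 1 (mod 8), (2/2057) = +1, so (2/2057)^2 = +1.
Reciprocity: 9 ≡ 1 and 2057 ≡ 1 (mod 4), so (9/2057) = +(2057/9).
Reduce top mod 9: now compute (5/9).
Reciprocity: 5 ≡ 1 and 9 ≡ 1 (mod 4), so (5/9) = +(9/5).
Reduce top mod 5: now compute (4/5).
Pull out 2^2: since 5 ≡ 5 (mod 8), (2/5) = -1, so (2/5)^2 = +1.
Reached (1/5) = 1. Collecting the sign flips along the way, the symbol is +1.

1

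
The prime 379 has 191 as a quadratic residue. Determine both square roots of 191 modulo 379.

116, 263

Since 379 ≡ 3 (mod 4), a square root of 191 is 191^((379+1)/4) = 191^95 mod 379.
Repeated squaring: 191^2≡97, 191^4≡313, 191^8≡187, 191^16≡101, 191^32≡347, 191^64≡266 (mod 379).
191^95 = 191^(64+16+8+4+2+1) ≡ 263 (mod 379).
Check: 263² = 69169 ≡ 191 (mod 379). The two roots are 116 and 263.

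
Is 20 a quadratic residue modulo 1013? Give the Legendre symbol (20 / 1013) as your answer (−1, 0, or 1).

-1

Pull out 2^2: since 1013 ≡ 5 (mod 8), (2/1013) = -1, so (2/1013)^2 = +1.
Reciprocity: 5 ≡ 1 and 1013 ≡ 1 (mod 4), so (5/1013) = +(1013/5).
Reduce top mod 5: now compute (3/5).
Reciprocity: 3 ≡ 3 and 5 ≡ 1 (mod 4), so (3/5) = +(5/3).
Reduce top mod 3: now compute (2/3).
Pull out 2: since 3 ≡ 3 (mod 8), (2/3) = -1.
Reached (1/3) = 1. Collecting the sign flips along the way, the symbol is -1.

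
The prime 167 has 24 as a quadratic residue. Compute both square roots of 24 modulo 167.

58, 109

Since 167 ≡ 3 (mod 4), a square root of 24 is 24^((167+1)/4) = 24^42 mod 167.
Repeated squaring: 24^2≡75, 24^4≡114, 24^8≡137, 24^16≡65, 24^32≡50 (mod 167).
24^42 = 24^(32+8+2) ≡ 58 (mod 167).
Check: 58² = 3364 ≡ 24 (mod 167). The two roots are 58 and 109.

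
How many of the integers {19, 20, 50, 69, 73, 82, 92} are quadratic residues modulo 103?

(19/103) = +1 → QR.
(20/103) = -1 → non-residue.
(50/103) = +1 → QR.
(69/103) = -1 → non-residue.
(73/103) = -1 → non-residue.
(82/103) = +1 → QR.
(92/103) = +1 → QR.
Total quadratic residues among the 7: 4.

4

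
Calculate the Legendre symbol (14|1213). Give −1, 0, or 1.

Pull out 2: since 1213 ≡ 5 (mod 8), (2/1213) = -1.
Reciprocity: 7 ≡ 3 and 1213 ≡ 1 (mod 4), so (7/1213) = +(1213/7).
Reduce top mod 7: now compute (2/7).
Pull out 2: since 7 ≡ 7 (mod 8), (2/7) = +1.
Reached (1/7) = 1. Collecting the sign flips along the way, the symbol is -1.

-1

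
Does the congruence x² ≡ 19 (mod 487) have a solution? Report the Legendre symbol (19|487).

1

Reciprocity: 19 ≡ 3 and 487 ≡ 3 (mod 4), so (19/487) = −(487/19).
Reduce top mod 19: now compute (12/19).
Pull out 2^2: since 19 ≡ 3 (mod 8), (2/19) = -1, so (2/19)^2 = +1.
Reciprocity: 3 ≡ 3 and 19 ≡ 3 (mod 4), so (3/19) = −(19/3).
Reduce top mod 3: now compute (1/3).
Reached (1/3) = 1. Collecting the sign flips along the way, the symbol is +1.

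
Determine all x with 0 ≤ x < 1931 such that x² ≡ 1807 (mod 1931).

786, 1145

Since 1931 ≡ 3 (mod 4), a square root of 1807 is 1807^((1931+1)/4) = 1807^483 mod 1931.
Repeated squaring: 1807^2≡1859, 1807^4≡1322, 1807^8≡129, 1807^16≡1193, 1807^32≡102, 1807^64≡749, 1807^128≡1011, 1807^256≡622 (mod 1931).
1807^483 = 1807^(256+128+64+32+2+1) ≡ 1145 (mod 1931).
Check: 1145² = 1311025 ≡ 1807 (mod 1931). The two roots are 786 and 1145.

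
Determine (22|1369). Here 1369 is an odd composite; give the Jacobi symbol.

1

Pull out 2: since 1369 ≡ 1 (mod 8), (2/1369) = +1.
Reciprocity: 11 ≡ 3 and 1369 ≡ 1 (mod 4), so (11/1369) = +(1369/11).
Reduce top mod 11: now compute (5/11).
Reciprocity: 5 ≡ 1 and 11 ≡ 3 (mod 4), so (5/11) = +(11/5).
Reduce top mod 5: now compute (1/5).
Reached (1/5) = 1. Collecting the sign flips along the way, the symbol is +1.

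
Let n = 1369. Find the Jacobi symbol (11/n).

Reciprocity: 11 ≡ 3 and 1369 ≡ 1 (mod 4), so (11/1369) = +(1369/11).
Reduce top mod 11: now compute (5/11).
Reciprocity: 5 ≡ 1 and 11 ≡ 3 (mod 4), so (5/11) = +(11/5).
Reduce top mod 5: now compute (1/5).
Reached (1/5) = 1. Collecting the sign flips along the way, the symbol is +1.

1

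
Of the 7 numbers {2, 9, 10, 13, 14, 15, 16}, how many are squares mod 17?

(2/17) = +1 → QR.
(9/17) = +1 → QR.
(10/17) = -1 → non-residue.
(13/17) = +1 → QR.
(14/17) = -1 → non-residue.
(15/17) = +1 → QR.
(16/17) = +1 → QR.
Total quadratic residues among the 7: 5.

5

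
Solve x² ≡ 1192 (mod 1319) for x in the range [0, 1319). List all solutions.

472, 847

Since 1319 ≡ 3 (mod 4), a square root of 1192 is 1192^((1319+1)/4) = 1192^330 mod 1319.
Repeated squaring: 1192^2≡301, 1192^4≡909, 1192^8≡587, 1192^16≡310, 1192^32≡1132, 1192^64≡675, 1192^128≡570, 1192^256≡426 (mod 1319).
1192^330 = 1192^(256+64+8+2) ≡ 847 (mod 1319).
Check: 847² = 717409 ≡ 1192 (mod 1319). The two roots are 472 and 847.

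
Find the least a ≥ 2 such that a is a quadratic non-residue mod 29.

2

(2/29) = −1, so 2 is the smallest positive non-residue mod 29.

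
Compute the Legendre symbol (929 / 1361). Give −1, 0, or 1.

-1

Reciprocity: 929 ≡ 1 and 1361 ≡ 1 (mod 4), so (929/1361) = +(1361/929).
Reduce top mod 929: now compute (432/929).
Pull out 2^4: since 929 ≡ 1 (mod 8), (2/929) = +1, so (2/929)^4 = +1.
Reciprocity: 27 ≡ 3 and 929 ≡ 1 (mod 4), so (27/929) = +(929/27).
Reduce top mod 27: now compute (11/27).
Reciprocity: 11 ≡ 3 and 27 ≡ 3 (mod 4), so (11/27) = −(27/11).
Reduce top mod 11: now compute (5/11).
Reciprocity: 5 ≡ 1 and 11 ≡ 3 (mod 4), so (5/11) = +(11/5).
Reduce top mod 5: now compute (1/5).
Reached (1/5) = 1. Collecting the sign flips along the way, the symbol is -1.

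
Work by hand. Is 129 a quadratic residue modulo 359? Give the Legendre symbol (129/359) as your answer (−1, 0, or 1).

-1

Reciprocity: 129 ≡ 1 and 359 ≡ 3 (mod 4), so (129/359) = +(359/129).
Reduce top mod 129: now compute (101/129).
Reciprocity: 101 ≡ 1 and 129 ≡ 1 (mod 4), so (101/129) = +(129/101).
Reduce top mod 101: now compute (28/101).
Pull out 2^2: since 101 ≡ 5 (mod 8), (2/101) = -1, so (2/101)^2 = +1.
Reciprocity: 7 ≡ 3 and 101 ≡ 1 (mod 4), so (7/101) = +(101/7).
Reduce top mod 7: now compute (3/7).
Reciprocity: 3 ≡ 3 and 7 ≡ 3 (mod 4), so (3/7) = −(7/3).
Reduce top mod 3: now compute (1/3).
Reached (1/3) = 1. Collecting the sign flips along the way, the symbol is -1.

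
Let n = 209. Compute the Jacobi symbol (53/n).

-1

Reciprocity: 53 ≡ 1 and 209 ≡ 1 (mod 4), so (53/209) = +(209/53).
Reduce top mod 53: now compute (50/53).
Pull out 2: since 53 ≡ 5 (mod 8), (2/53) = -1.
Reciprocity: 25 ≡ 1 and 53 ≡ 1 (mod 4), so (25/53) = +(53/25).
Reduce top mod 25: now compute (3/25).
Reciprocity: 3 ≡ 3 and 25 ≡ 1 (mod 4), so (3/25) = +(25/3).
Reduce top mod 3: now compute (1/3).
Reached (1/3) = 1. Collecting the sign flips along the way, the symbol is -1.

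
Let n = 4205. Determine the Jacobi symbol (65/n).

Reciprocity: 65 ≡ 1 and 4205 ≡ 1 (mod 4), so (65/4205) = +(4205/65).
Reduce top mod 65: now compute (45/65).
Reciprocity: 45 ≡ 1 and 65 ≡ 1 (mod 4), so (45/65) = +(65/45).
Reduce top mod 45: now compute (20/45).
Pull out 2^2: since 45 ≡ 5 (mod 8), (2/45) = -1, so (2/45)^2 = +1.
Reciprocity: 5 ≡ 1 and 45 ≡ 1 (mod 4), so (5/45) = +(45/5).
Reduce top mod 5: now compute (0/5).
Top reduces to 0: gcd > 1, so the symbol is 0.

0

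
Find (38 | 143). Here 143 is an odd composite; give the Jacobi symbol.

Pull out 2: since 143 ≡ 7 (mod 8), (2/143) = +1.
Reciprocity: 19 ≡ 3 and 143 ≡ 3 (mod 4), so (19/143) = −(143/19).
Reduce top mod 19: now compute (10/19).
Pull out 2: since 19 ≡ 3 (mod 8), (2/19) = -1.
Reciprocity: 5 ≡ 1 and 19 ≡ 3 (mod 4), so (5/19) = +(19/5).
Reduce top mod 5: now compute (4/5).
Pull out 2^2: since 5 ≡ 5 (mod 8), (2/5) = -1, so (2/5)^2 = +1.
Reached (1/5) = 1. Collecting the sign flips along the way, the symbol is +1.

1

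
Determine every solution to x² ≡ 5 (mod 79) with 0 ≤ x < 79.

20, 59

Since 79 ≡ 3 (mod 4), a square root of 5 is 5^((79+1)/4) = 5^20 mod 79.
Repeated squaring: 5^2≡25, 5^4≡72, 5^8≡49, 5^16≡31 (mod 79).
5^20 = 5^(16+4) ≡ 20 (mod 79).
Check: 20² = 400 ≡ 5 (mod 79). The two roots are 20 and 59.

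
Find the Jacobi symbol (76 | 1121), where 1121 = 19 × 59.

Pull out 2^2: since 1121 ≡ 1 (mod 8), (2/1121) = +1, so (2/1121)^2 = +1.
Reciprocity: 19 ≡ 3 and 1121 ≡ 1 (mod 4), so (19/1121) = +(1121/19).
Reduce top mod 19: now compute (0/19).
Top reduces to 0: gcd > 1, so the symbol is 0.

0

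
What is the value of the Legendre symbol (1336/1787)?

-1

Pull out 2^3: since 1787 ≡ 3 (mod 8), (2/1787) = -1, so (2/1787)^3 = -1.
Reciprocity: 167 ≡ 3 and 1787 ≡ 3 (mod 4), so (167/1787) = −(1787/167).
Reduce top mod 167: now compute (117/167).
Reciprocity: 117 ≡ 1 and 167 ≡ 3 (mod 4), so (117/167) = +(167/117).
Reduce top mod 117: now compute (50/117).
Pull out 2: since 117 ≡ 5 (mod 8), (2/117) = -1.
Reciprocity: 25 ≡ 1 and 117 ≡ 1 (mod 4), so (25/117) = +(117/25).
Reduce top mod 25: now compute (17/25).
Reciprocity: 17 ≡ 1 and 25 ≡ 1 (mod 4), so (17/25) = +(25/17).
Reduce top mod 17: now compute (8/17).
Pull out 2^3: since 17 ≡ 1 (mod 8), (2/17) = +1, so (2/17)^3 = +1.
Reached (1/17) = 1. Collecting the sign flips along the way, the symbol is -1.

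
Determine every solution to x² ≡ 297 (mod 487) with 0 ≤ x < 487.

28, 459

Since 487 ≡ 3 (mod 4), a square root of 297 is 297^((487+1)/4) = 297^122 mod 487.
Repeated squaring: 297^2≡62, 297^4≡435, 297^8≡269, 297^16≡285, 297^32≡383, 297^64≡102 (mod 487).
297^122 = 297^(64+32+16+8+2) ≡ 459 (mod 487).
Check: 459² = 210681 ≡ 297 (mod 487). The two roots are 28 and 459.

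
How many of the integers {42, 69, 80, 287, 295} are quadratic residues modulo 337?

(42/337) = +1 → QR.
(69/337) = -1 → non-residue.
(80/337) = -1 → non-residue.
(287/337) = +1 → QR.
(295/337) = +1 → QR.
Total quadratic residues among the 5: 3.

3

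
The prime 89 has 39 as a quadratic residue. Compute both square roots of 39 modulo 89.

89 ≡ 1 (mod 4), so we find a root by search.
Trying successive values, 22² = 484 ≡ 39 (mod 89). The other root is 89 − 22 = 67.

22, 67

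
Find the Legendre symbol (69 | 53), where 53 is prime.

1

First reduce: 69 ≡ 16 (mod 53).
Pull out 2^4: since 53 ≡ 5 (mod 8), (2/53) = -1, so (2/53)^4 = +1.
Reached (1/53) = 1. Collecting the sign flips along the way, the symbol is +1.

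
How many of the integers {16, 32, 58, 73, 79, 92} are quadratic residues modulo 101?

(16/101) = +1 → QR.
(32/101) = -1 → non-residue.
(58/101) = +1 → QR.
(73/101) = -1 → non-residue.
(79/101) = +1 → QR.
(92/101) = +1 → QR.
Total quadratic residues among the 6: 4.

4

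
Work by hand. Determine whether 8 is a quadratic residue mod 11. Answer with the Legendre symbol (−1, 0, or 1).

Euler's criterion: (8/11) ≡ 8^5 (mod 11).
8^2 ≡ 9 (mod 11)
8^4 ≡ 4 (mod 11)
8^5 = 8^(4+1) ≡ 10 (mod 11).
Result is 10 ≡ −1, so (8/11) = −1.

-1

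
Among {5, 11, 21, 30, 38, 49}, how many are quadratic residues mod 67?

(5/67) = -1 → non-residue.
(11/67) = -1 → non-residue.
(21/67) = +1 → QR.
(30/67) = -1 → non-residue.
(38/67) = -1 → non-residue.
(49/67) = +1 → QR.
Total quadratic residues among the 6: 2.

2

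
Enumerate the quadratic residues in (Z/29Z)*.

1, 4, 5, 6, 7, 9, 13, 16, 20, 22, 23, 24, 25, 28

Square k = 1,…,14 (k and 29−k give the same square):
1²=1, 2²=4, 3²=9, 4²=16, 5²=25, 6²≡7, 7²≡20, 8²≡6, 9²≡23, 10²≡13, 11²≡5, 12²≡28, 13²≡24, 14²≡22 (mod 29).
So the quadratic residues mod 29 are {1, 4, 5, 6, 7, 9, 13, 16, 20, 22, 23, 24, 25, 28}.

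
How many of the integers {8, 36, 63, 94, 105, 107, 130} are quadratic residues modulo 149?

4

(8/149) = -1 → non-residue.
(36/149) = +1 → QR.
(63/149) = +1 → QR.
(94/149) = -1 → non-residue.
(105/149) = -1 → non-residue.
(107/149) = +1 → QR.
(130/149) = +1 → QR.
Total quadratic residues among the 7: 4.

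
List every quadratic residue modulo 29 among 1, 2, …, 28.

Square k = 1,…,14 (k and 29−k give the same square):
1²=1, 2²=4, 3²=9, 4²=16, 5²=25, 6²≡7, 7²≡20, 8²≡6, 9²≡23, 10²≡13, 11²≡5, 12²≡28, 13²≡24, 14²≡22 (mod 29).
So the quadratic residues mod 29 are {1, 4, 5, 6, 7, 9, 13, 16, 20, 22, 23, 24, 25, 28}.

1,4,5,6,7,9,13,16,20,22,23,24,25,28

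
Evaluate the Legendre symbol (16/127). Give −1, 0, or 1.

1

Euler's criterion: (16/127) ≡ 16^63 (mod 127).
16^2 ≡ 2 (mod 127)
16^4 ≡ 4 (mod 127)
16^8 ≡ 16 (mod 127)
16^16 ≡ 2 (mod 127)
16^32 ≡ 4 (mod 127)
16^63 = 16^(32+16+8+4+2+1) ≡ 1 (mod 127).
Result is 1, so (16/127) = 1.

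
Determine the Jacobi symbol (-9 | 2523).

First reduce: -9 ≡ 2514 (mod 2523).
Pull out 2: since 2523 ≡ 3 (mod 8), (2/2523) = -1.
Reciprocity: 1257 ≡ 1 and 2523 ≡ 3 (mod 4), so (1257/2523) = +(2523/1257).
Reduce top mod 1257: now compute (9/1257).
Reciprocity: 9 ≡ 1 and 1257 ≡ 1 (mod 4), so (9/1257) = +(1257/9).
Reduce top mod 9: now compute (6/9).
Pull out 2: since 9 ≡ 1 (mod 8), (2/9) = +1.
Reciprocity: 3 ≡ 3 and 9 ≡ 1 (mod 4), so (3/9) = +(9/3).
Reduce top mod 3: now compute (0/3).
Top reduces to 0: gcd > 1, so the symbol is 0.

0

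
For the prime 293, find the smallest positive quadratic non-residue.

2

(2/293) = −1, so 2 is the smallest positive non-residue mod 293.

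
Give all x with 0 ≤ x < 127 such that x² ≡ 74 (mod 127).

57, 70

Since 127 ≡ 3 (mod 4), a square root of 74 is 74^((127+1)/4) = 74^32 mod 127.
Repeated squaring: 74^2≡15, 74^4≡98, 74^8≡79, 74^16≡18, 74^32≡70 (mod 127).
74^32 = 74^(32) ≡ 70 (mod 127).
Check: 70² = 4900 ≡ 74 (mod 127). The two roots are 57 and 70.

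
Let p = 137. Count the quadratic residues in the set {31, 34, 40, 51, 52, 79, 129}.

2

(31/137) = -1 → non-residue.
(34/137) = +1 → QR.
(40/137) = -1 → non-residue.
(51/137) = -1 → non-residue.
(52/137) = -1 → non-residue.
(79/137) = -1 → non-residue.
(129/137) = +1 → QR.
Total quadratic residues among the 7: 2.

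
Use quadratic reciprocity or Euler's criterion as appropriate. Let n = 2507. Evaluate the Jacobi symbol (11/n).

Reciprocity: 11 ≡ 3 and 2507 ≡ 3 (mod 4), so (11/2507) = −(2507/11).
Reduce top mod 11: now compute (10/11).
Pull out 2: since 11 ≡ 3 (mod 8), (2/11) = -1.
Reciprocity: 5 ≡ 1 and 11 ≡ 3 (mod 4), so (5/11) = +(11/5).
Reduce top mod 5: now compute (1/5).
Reached (1/5) = 1. Collecting the sign flips along the way, the symbol is +1.

1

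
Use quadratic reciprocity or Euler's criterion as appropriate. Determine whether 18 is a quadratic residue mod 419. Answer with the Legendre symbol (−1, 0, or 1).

Pull out 2: since 419 ≡ 3 (mod 8), (2/419) = -1.
Reciprocity: 9 ≡ 1 and 419 ≡ 3 (mod 4), so (9/419) = +(419/9).
Reduce top mod 9: now compute (5/9).
Reciprocity: 5 ≡ 1 and 9 ≡ 1 (mod 4), so (5/9) = +(9/5).
Reduce top mod 5: now compute (4/5).
Pull out 2^2: since 5 ≡ 5 (mod 8), (2/5) = -1, so (2/5)^2 = +1.
Reached (1/5) = 1. Collecting the sign flips along the way, the symbol is -1.

-1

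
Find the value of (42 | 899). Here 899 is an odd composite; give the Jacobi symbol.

-1

Pull out 2: since 899 ≡ 3 (mod 8), (2/899) = -1.
Reciprocity: 21 ≡ 1 and 899 ≡ 3 (mod 4), so (21/899) = +(899/21).
Reduce top mod 21: now compute (17/21).
Reciprocity: 17 ≡ 1 and 21 ≡ 1 (mod 4), so (17/21) = +(21/17).
Reduce top mod 17: now compute (4/17).
Pull out 2^2: since 17 ≡ 1 (mod 8), (2/17) = +1, so (2/17)^2 = +1.
Reached (1/17) = 1. Collecting the sign flips along the way, the symbol is -1.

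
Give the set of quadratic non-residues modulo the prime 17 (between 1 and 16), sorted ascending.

Square k = 1,…,8 (k and 17−k give the same square):
1²=1, 2²=4, 3²=9, 4²=16, 5²≡8, 6²≡2, 7²≡15, 8²≡13 (mod 17).
The residues are {1, 2, 4, 8, 9, 13, 15, 16}; the non-residues are the remaining 8 nonzero classes.

3 5 6 7 10 11 12 14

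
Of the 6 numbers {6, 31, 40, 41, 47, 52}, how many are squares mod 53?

4

(6/53) = +1 → QR.
(31/53) = -1 → non-residue.
(40/53) = +1 → QR.
(41/53) = -1 → non-residue.
(47/53) = +1 → QR.
(52/53) = +1 → QR.
Total quadratic residues among the 6: 4.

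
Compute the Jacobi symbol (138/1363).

Pull out 2: since 1363 ≡ 3 (mod 8), (2/1363) = -1.
Reciprocity: 69 ≡ 1 and 1363 ≡ 3 (mod 4), so (69/1363) = +(1363/69).
Reduce top mod 69: now compute (52/69).
Pull out 2^2: since 69 ≡ 5 (mod 8), (2/69) = -1, so (2/69)^2 = +1.
Reciprocity: 13 ≡ 1 and 69 ≡ 1 (mod 4), so (13/69) = +(69/13).
Reduce top mod 13: now compute (4/13).
Pull out 2^2: since 13 ≡ 5 (mod 8), (2/13) = -1, so (2/13)^2 = +1.
Reached (1/13) = 1. Collecting the sign flips along the way, the symbol is -1.

-1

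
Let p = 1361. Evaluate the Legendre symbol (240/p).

Pull out 2^4: since 1361 ≡ 1 (mod 8), (2/1361) = +1, so (2/1361)^4 = +1.
Reciprocity: 15 ≡ 3 and 1361 ≡ 1 (mod 4), so (15/1361) = +(1361/15).
Reduce top mod 15: now compute (11/15).
Reciprocity: 11 ≡ 3 and 15 ≡ 3 (mod 4), so (11/15) = −(15/11).
Reduce top mod 11: now compute (4/11).
Pull out 2^2: since 11 ≡ 3 (mod 8), (2/11) = -1, so (2/11)^2 = +1.
Reached (1/11) = 1. Collecting the sign flips along the way, the symbol is -1.

-1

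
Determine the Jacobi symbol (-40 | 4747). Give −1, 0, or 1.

First reduce: -40 ≡ 4707 (mod 4747).
Reciprocity: 4707 ≡ 3 and 4747 ≡ 3 (mod 4), so (4707/4747) = −(4747/4707).
Reduce top mod 4707: now compute (40/4707).
Pull out 2^3: since 4707 ≡ 3 (mod 8), (2/4707) = -1, so (2/4707)^3 = -1.
Reciprocity: 5 ≡ 1 and 4707 ≡ 3 (mod 4), so (5/4707) = +(4707/5).
Reduce top mod 5: now compute (2/5).
Pull out 2: since 5 ≡ 5 (mod 8), (2/5) = -1.
Reached (1/5) = 1. Collecting the sign flips along the way, the symbol is -1.

-1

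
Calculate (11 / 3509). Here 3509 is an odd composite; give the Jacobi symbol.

Reciprocity: 11 ≡ 3 and 3509 ≡ 1 (mod 4), so (11/3509) = +(3509/11).
Reduce top mod 11: now compute (0/11).
Top reduces to 0: gcd > 1, so the symbol is 0.

0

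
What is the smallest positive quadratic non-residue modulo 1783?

(2/1783) = +1, so 2 is a residue.
(3/1783) = −1, so 3 is the smallest positive non-residue mod 1783.

3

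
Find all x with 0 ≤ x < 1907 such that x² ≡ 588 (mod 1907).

Since 1907 ≡ 3 (mod 4), a square root of 588 is 588^((1907+1)/4) = 588^477 mod 1907.
Repeated squaring: 588^2≡577, 588^4≡1111, 588^8≡492, 588^16≡1782, 588^32≡369, 588^64≡764, 588^128≡154, 588^256≡832 (mod 1907).
588^477 = 588^(256+128+64+16+8+4+1) ≡ 1461 (mod 1907).
Check: 1461² = 2134521 ≡ 588 (mod 1907). The two roots are 446 and 1461.

446, 1461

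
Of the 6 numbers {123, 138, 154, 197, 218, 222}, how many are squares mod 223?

3

(123/223) = -1 → non-residue.
(138/223) = +1 → QR.
(154/223) = -1 → non-residue.
(197/223) = +1 → QR.
(218/223) = +1 → QR.
(222/223) = -1 → non-residue.
Total quadratic residues among the 6: 3.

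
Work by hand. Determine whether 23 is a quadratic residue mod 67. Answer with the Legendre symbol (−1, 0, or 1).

1

Reciprocity: 23 ≡ 3 and 67 ≡ 3 (mod 4), so (23/67) = −(67/23).
Reduce top mod 23: now compute (21/23).
Reciprocity: 21 ≡ 1 and 23 ≡ 3 (mod 4), so (21/23) = +(23/21).
Reduce top mod 21: now compute (2/21).
Pull out 2: since 21 ≡ 5 (mod 8), (2/21) = -1.
Reached (1/21) = 1. Collecting the sign flips along the way, the symbol is +1.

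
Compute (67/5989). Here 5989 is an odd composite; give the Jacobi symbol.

1

Reciprocity: 67 ≡ 3 and 5989 ≡ 1 (mod 4), so (67/5989) = +(5989/67).
Reduce top mod 67: now compute (26/67).
Pull out 2: since 67 ≡ 3 (mod 8), (2/67) = -1.
Reciprocity: 13 ≡ 1 and 67 ≡ 3 (mod 4), so (13/67) = +(67/13).
Reduce top mod 13: now compute (2/13).
Pull out 2: since 13 ≡ 5 (mod 8), (2/13) = -1.
Reached (1/13) = 1. Collecting the sign flips along the way, the symbol is +1.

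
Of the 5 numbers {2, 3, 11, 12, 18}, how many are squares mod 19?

(2/19) = -1 → non-residue.
(3/19) = -1 → non-residue.
(11/19) = +1 → QR.
(12/19) = -1 → non-residue.
(18/19) = -1 → non-residue.
Total quadratic residues among the 5: 1.

1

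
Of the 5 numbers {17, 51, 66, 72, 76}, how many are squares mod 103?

(17/103) = +1 → QR.
(51/103) = -1 → non-residue.
(66/103) = +1 → QR.
(72/103) = +1 → QR.
(76/103) = +1 → QR.
Total quadratic residues among the 5: 4.

4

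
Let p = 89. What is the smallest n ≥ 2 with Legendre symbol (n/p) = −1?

(2/89) = +1, so 2 is a residue.
(3/89) = −1, so 3 is the smallest positive non-residue mod 89.

3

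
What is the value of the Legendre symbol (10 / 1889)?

1

Pull out 2: since 1889 ≡ 1 (mod 8), (2/1889) = +1.
Reciprocity: 5 ≡ 1 and 1889 ≡ 1 (mod 4), so (5/1889) = +(1889/5).
Reduce top mod 5: now compute (4/5).
Pull out 2^2: since 5 ≡ 5 (mod 8), (2/5) = -1, so (2/5)^2 = +1.
Reached (1/5) = 1. Collecting the sign flips along the way, the symbol is +1.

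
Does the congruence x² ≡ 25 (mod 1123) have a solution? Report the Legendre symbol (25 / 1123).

1

Reciprocity: 25 ≡ 1 and 1123 ≡ 3 (mod 4), so (25/1123) = +(1123/25).
Reduce top mod 25: now compute (23/25).
Reciprocity: 23 ≡ 3 and 25 ≡ 1 (mod 4), so (23/25) = +(25/23).
Reduce top mod 23: now compute (2/23).
Pull out 2: since 23 ≡ 7 (mod 8), (2/23) = +1.
Reached (1/23) = 1. Collecting the sign flips along the way, the symbol is +1.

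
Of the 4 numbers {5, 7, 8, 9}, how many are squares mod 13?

1

(5/13) = -1 → non-residue.
(7/13) = -1 → non-residue.
(8/13) = -1 → non-residue.
(9/13) = +1 → QR.
Total quadratic residues among the 4: 1.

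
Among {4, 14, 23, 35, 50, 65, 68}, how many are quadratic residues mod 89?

3

(4/89) = +1 → QR.
(14/89) = -1 → non-residue.
(23/89) = -1 → non-residue.
(35/89) = -1 → non-residue.
(50/89) = +1 → QR.
(65/89) = -1 → non-residue.
(68/89) = +1 → QR.
Total quadratic residues among the 7: 3.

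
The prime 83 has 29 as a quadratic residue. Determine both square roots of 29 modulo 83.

19, 64

Since 83 ≡ 3 (mod 4), a square root of 29 is 29^((83+1)/4) = 29^21 mod 83.
Repeated squaring: 29^2≡11, 29^4≡38, 29^8≡33, 29^16≡10 (mod 83).
29^21 = 29^(16+4+1) ≡ 64 (mod 83).
Check: 64² = 4096 ≡ 29 (mod 83). The two roots are 19 and 64.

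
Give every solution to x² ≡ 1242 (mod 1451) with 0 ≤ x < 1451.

302, 1149

Since 1451 ≡ 3 (mod 4), a square root of 1242 is 1242^((1451+1)/4) = 1242^363 mod 1451.
Repeated squaring: 1242^2≡151, 1242^4≡1036, 1242^8≡1007, 1242^16≡1251, 1242^32≡823, 1242^64≡1163, 1242^128≡237, 1242^256≡1031 (mod 1451).
1242^363 = 1242^(256+64+32+8+2+1) ≡ 1149 (mod 1451).
Check: 1149² = 1320201 ≡ 1242 (mod 1451). The two roots are 302 and 1149.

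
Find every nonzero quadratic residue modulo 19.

1, 4, 5, 6, 7, 9, 11, 16, 17

Square k = 1,…,9 (k and 19−k give the same square):
1²=1, 2²=4, 3²=9, 4²=16, 5²≡6, 6²≡17, 7²≡11, 8²≡7, 9²≡5 (mod 19).
So the quadratic residues mod 19 are {1, 4, 5, 6, 7, 9, 11, 16, 17}.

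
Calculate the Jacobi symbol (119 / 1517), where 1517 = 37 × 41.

Reciprocity: 119 ≡ 3 and 1517 ≡ 1 (mod 4), so (119/1517) = +(1517/119).
Reduce top mod 119: now compute (89/119).
Reciprocity: 89 ≡ 1 and 119 ≡ 3 (mod 4), so (89/119) = +(119/89).
Reduce top mod 89: now compute (30/89).
Pull out 2: since 89 ≡ 1 (mod 8), (2/89) = +1.
Reciprocity: 15 ≡ 3 and 89 ≡ 1 (mod 4), so (15/89) = +(89/15).
Reduce top mod 15: now compute (14/15).
Pull out 2: since 15 ≡ 7 (mod 8), (2/15) = +1.
Reciprocity: 7 ≡ 3 and 15 ≡ 3 (mod 4), so (7/15) = −(15/7).
Reduce top mod 7: now compute (1/7).
Reached (1/7) = 1. Collecting the sign flips along the way, the symbol is -1.

-1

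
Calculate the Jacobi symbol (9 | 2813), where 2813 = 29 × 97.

1

Reciprocity: 9 ≡ 1 and 2813 ≡ 1 (mod 4), so (9/2813) = +(2813/9).
Reduce top mod 9: now compute (5/9).
Reciprocity: 5 ≡ 1 and 9 ≡ 1 (mod 4), so (5/9) = +(9/5).
Reduce top mod 5: now compute (4/5).
Pull out 2^2: since 5 ≡ 5 (mod 8), (2/5) = -1, so (2/5)^2 = +1.
Reached (1/5) = 1. Collecting the sign flips along the way, the symbol is +1.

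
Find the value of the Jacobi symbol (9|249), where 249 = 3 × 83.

0

Reciprocity: 9 ≡ 1 and 249 ≡ 1 (mod 4), so (9/249) = +(249/9).
Reduce top mod 9: now compute (6/9).
Pull out 2: since 9 ≡ 1 (mod 8), (2/9) = +1.
Reciprocity: 3 ≡ 3 and 9 ≡ 1 (mod 4), so (3/9) = +(9/3).
Reduce top mod 3: now compute (0/3).
Top reduces to 0: gcd > 1, so the symbol is 0.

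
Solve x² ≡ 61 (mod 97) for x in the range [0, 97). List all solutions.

35, 62

97 ≡ 1 (mod 4), so we find a root by search.
Trying successive values, 35² = 1225 ≡ 61 (mod 97). The other root is 97 − 35 = 62.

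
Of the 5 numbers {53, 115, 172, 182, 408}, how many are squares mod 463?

3

(53/463) = -1 → non-residue.
(115/463) = +1 → QR.
(172/463) = +1 → QR.
(182/463) = +1 → QR.
(408/463) = -1 → non-residue.
Total quadratic residues among the 5: 3.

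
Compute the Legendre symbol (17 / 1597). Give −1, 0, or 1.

1

Reciprocity: 17 ≡ 1 and 1597 ≡ 1 (mod 4), so (17/1597) = +(1597/17).
Reduce top mod 17: now compute (16/17).
Pull out 2^4: since 17 ≡ 1 (mod 8), (2/17) = +1, so (2/17)^4 = +1.
Reached (1/17) = 1. Collecting the sign flips along the way, the symbol is +1.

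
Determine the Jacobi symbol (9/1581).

Reciprocity: 9 ≡ 1 and 1581 ≡ 1 (mod 4), so (9/1581) = +(1581/9).
Reduce top mod 9: now compute (6/9).
Pull out 2: since 9 ≡ 1 (mod 8), (2/9) = +1.
Reciprocity: 3 ≡ 3 and 9 ≡ 1 (mod 4), so (3/9) = +(9/3).
Reduce top mod 3: now compute (0/3).
Top reduces to 0: gcd > 1, so the symbol is 0.

0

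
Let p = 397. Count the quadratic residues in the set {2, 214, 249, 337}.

1

(2/397) = -1 → non-residue.
(214/397) = -1 → non-residue.
(249/397) = +1 → QR.
(337/397) = -1 → non-residue.
Total quadratic residues among the 4: 1.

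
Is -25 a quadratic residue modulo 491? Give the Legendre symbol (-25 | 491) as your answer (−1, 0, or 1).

First reduce: -25 ≡ 466 (mod 491).
Pull out 2: since 491 ≡ 3 (mod 8), (2/491) = -1.
Reciprocity: 233 ≡ 1 and 491 ≡ 3 (mod 4), so (233/491) = +(491/233).
Reduce top mod 233: now compute (25/233).
Reciprocity: 25 ≡ 1 and 233 ≡ 1 (mod 4), so (25/233) = +(233/25).
Reduce top mod 25: now compute (8/25).
Pull out 2^3: since 25 ≡ 1 (mod 8), (2/25) = +1, so (2/25)^3 = +1.
Reached (1/25) = 1. Collecting the sign flips along the way, the symbol is -1.

-1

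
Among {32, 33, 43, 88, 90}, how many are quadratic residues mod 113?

(32/113) = +1 → QR.
(33/113) = -1 → non-residue.
(43/113) = -1 → non-residue.
(88/113) = +1 → QR.
(90/113) = -1 → non-residue.
Total quadratic residues among the 5: 2.

2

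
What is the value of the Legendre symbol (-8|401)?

Euler's criterion: (-8/401) ≡ 393^200 (mod 401).
393^2 ≡ 64 (mod 401)
393^4 ≡ 86 (mod 401)
393^8 ≡ 178 (mod 401)
393^16 ≡ 5 (mod 401)
393^32 ≡ 25 (mod 401)
393^64 ≡ 224 (mod 401)
393^128 ≡ 51 (mod 401)
393^200 = 393^(128+64+8) ≡ 1 (mod 401).
Result is 1, so (-8/401) = 1.

1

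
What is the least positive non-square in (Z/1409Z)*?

(2/1409) = +1, so 2 is a residue.
(3/1409) = −1, so 3 is the smallest positive non-residue mod 1409.

3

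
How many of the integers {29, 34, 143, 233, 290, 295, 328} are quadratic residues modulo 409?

3

(29/409) = -1 → non-residue.
(34/409) = +1 → QR.
(143/409) = +1 → QR.
(233/409) = -1 → non-residue.
(290/409) = -1 → non-residue.
(295/409) = -1 → non-residue.
(328/409) = +1 → QR.
Total quadratic residues among the 7: 3.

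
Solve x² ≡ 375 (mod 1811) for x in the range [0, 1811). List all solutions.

493, 1318

Since 1811 ≡ 3 (mod 4), a square root of 375 is 375^((1811+1)/4) = 375^453 mod 1811.
Repeated squaring: 375^2≡1178, 375^4≡458, 375^8≡1499, 375^16≡1361, 375^32≡1479, 375^64≡1564, 375^128≡1246, 375^256≡489 (mod 1811).
375^453 = 375^(256+128+64+4+1) ≡ 493 (mod 1811).
Check: 493² = 243049 ≡ 375 (mod 1811). The two roots are 493 and 1318.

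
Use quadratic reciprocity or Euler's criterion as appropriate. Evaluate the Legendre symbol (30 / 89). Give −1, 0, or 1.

-1

Pull out 2: since 89 ≡ 1 (mod 8), (2/89) = +1.
Reciprocity: 15 ≡ 3 and 89 ≡ 1 (mod 4), so (15/89) = +(89/15).
Reduce top mod 15: now compute (14/15).
Pull out 2: since 15 ≡ 7 (mod 8), (2/15) = +1.
Reciprocity: 7 ≡ 3 and 15 ≡ 3 (mod 4), so (7/15) = −(15/7).
Reduce top mod 7: now compute (1/7).
Reached (1/7) = 1. Collecting the sign flips along the way, the symbol is -1.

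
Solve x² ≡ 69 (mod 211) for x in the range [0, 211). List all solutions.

Since 211 ≡ 3 (mod 4), a square root of 69 is 69^((211+1)/4) = 69^53 mod 211.
Repeated squaring: 69^2≡119, 69^4≡24, 69^8≡154, 69^16≡84, 69^32≡93 (mod 211).
69^53 = 69^(32+16+4+1) ≡ 51 (mod 211).
Check: 51² = 2601 ≡ 69 (mod 211). The two roots are 51 and 160.

51, 160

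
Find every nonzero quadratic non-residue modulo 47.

5,10,11,13,15,19,20,22,23,26,29,30,31,33,35,38,39,40,41,43,44,45,46

Square k = 1,…,23 (k and 47−k give the same square):
1²=1, 2²=4, 3²=9, 4²=16, 5²=25, 6²=36, 7²≡2, 8²≡17, 9²≡34, 10²≡6, 11²≡27, 12²≡3, 13²≡28, 14²≡8, 15²≡37, 16²≡21, 17²≡7, 18²≡42, 19²≡32, 20²≡24, 21²≡18, 22²≡14, 23²≡12 (mod 47).
The residues are {1, 2, 3, 4, 6, 7, 8, 9, 12, 14, 16, 17, 18, 21, 24, 25, 27, 28, 32, 34, 36, 37, 42}; the non-residues are the remaining 23 nonzero classes.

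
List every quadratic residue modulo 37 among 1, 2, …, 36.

Square k = 1,…,18 (k and 37−k give the same square):
1²=1, 2²=4, 3²=9, 4²=16, 5²=25, 6²=36, 7²≡12, 8²≡27, 9²≡7, 10²≡26, 11²≡10, 12²≡33, 13²≡21, 14²≡11, 15²≡3, 16²≡34, 17²≡30, 18²≡28 (mod 37).
So the quadratic residues mod 37 are {1, 3, 4, 7, 9, 10, 11, 12, 16, 21, 25, 26, 27, 28, 30, 33, 34, 36}.

1 3 4 7 9 10 11 12 16 21 25 26 27 28 30 33 34 36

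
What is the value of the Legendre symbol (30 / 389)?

Euler's criterion: (30/389) ≡ 30^194 (mod 389).
30^2 ≡ 122 (mod 389)
30^4 ≡ 102 (mod 389)
30^8 ≡ 290 (mod 389)
30^16 ≡ 76 (mod 389)
30^32 ≡ 330 (mod 389)
30^64 ≡ 369 (mod 389)
30^128 ≡ 11 (mod 389)
30^194 = 30^(128+64+2) ≡ 1 (mod 389).
Result is 1, so (30/389) = 1.

1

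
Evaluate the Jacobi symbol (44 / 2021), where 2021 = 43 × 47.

Pull out 2^2: since 2021 ≡ 5 (mod 8), (2/2021) = -1, so (2/2021)^2 = +1.
Reciprocity: 11 ≡ 3 and 2021 ≡ 1 (mod 4), so (11/2021) = +(2021/11).
Reduce top mod 11: now compute (8/11).
Pull out 2^3: since 11 ≡ 3 (mod 8), (2/11) = -1, so (2/11)^3 = -1.
Reached (1/11) = 1. Collecting the sign flips along the way, the symbol is -1.

-1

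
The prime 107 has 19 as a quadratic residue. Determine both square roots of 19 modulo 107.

33, 74

Since 107 ≡ 3 (mod 4), a square root of 19 is 19^((107+1)/4) = 19^27 mod 107.
Repeated squaring: 19^2≡40, 19^4≡102, 19^8≡25, 19^16≡90 (mod 107).
19^27 = 19^(16+8+2+1) ≡ 33 (mod 107).
Check: 33² = 1089 ≡ 19 (mod 107). The two roots are 33 and 74.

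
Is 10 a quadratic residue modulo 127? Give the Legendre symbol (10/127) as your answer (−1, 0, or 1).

Pull out 2: since 127 ≡ 7 (mod 8), (2/127) = +1.
Reciprocity: 5 ≡ 1 and 127 ≡ 3 (mod 4), so (5/127) = +(127/5).
Reduce top mod 5: now compute (2/5).
Pull out 2: since 5 ≡ 5 (mod 8), (2/5) = -1.
Reached (1/5) = 1. Collecting the sign flips along the way, the symbol is -1.

-1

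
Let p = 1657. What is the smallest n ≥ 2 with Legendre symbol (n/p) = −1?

(2/1657) = +1, so 2 is a residue.
(3/1657) = +1, so 3 is a residue.
(4/1657) = +1, so 4 is a residue.
(5/1657) = −1, so 5 is the smallest positive non-residue mod 1657.

5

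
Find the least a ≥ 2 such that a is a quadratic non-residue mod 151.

(2/151) = +1, so 2 is a residue.
(3/151) = −1, so 3 is the smallest positive non-residue mod 151.

3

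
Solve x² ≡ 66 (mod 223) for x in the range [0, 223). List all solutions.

17, 206

Since 223 ≡ 3 (mod 4), a square root of 66 is 66^((223+1)/4) = 66^56 mod 223.
Repeated squaring: 66^2≡119, 66^4≡112, 66^8≡56, 66^16≡14, 66^32≡196 (mod 223).
66^56 = 66^(32+16+8) ≡ 17 (mod 223).
Check: 17² = 289 ≡ 66 (mod 223). The two roots are 17 and 206.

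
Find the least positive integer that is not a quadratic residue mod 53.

(2/53) = −1, so 2 is the smallest positive non-residue mod 53.

2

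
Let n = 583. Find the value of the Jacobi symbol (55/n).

Reciprocity: 55 ≡ 3 and 583 ≡ 3 (mod 4), so (55/583) = −(583/55).
Reduce top mod 55: now compute (33/55).
Reciprocity: 33 ≡ 1 and 55 ≡ 3 (mod 4), so (33/55) = +(55/33).
Reduce top mod 33: now compute (22/33).
Pull out 2: since 33 ≡ 1 (mod 8), (2/33) = +1.
Reciprocity: 11 ≡ 3 and 33 ≡ 1 (mod 4), so (11/33) = +(33/11).
Reduce top mod 11: now compute (0/11).
Top reduces to 0: gcd > 1, so the symbol is 0.

0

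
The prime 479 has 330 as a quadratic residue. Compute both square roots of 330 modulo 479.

Since 479 ≡ 3 (mod 4), a square root of 330 is 330^((479+1)/4) = 330^120 mod 479.
Repeated squaring: 330^2≡167, 330^4≡107, 330^8≡432, 330^16≡293, 330^32≡108, 330^64≡168 (mod 479).
330^120 = 330^(64+32+16+8) ≡ 225 (mod 479).
Check: 225² = 50625 ≡ 330 (mod 479). The two roots are 225 and 254.

225, 254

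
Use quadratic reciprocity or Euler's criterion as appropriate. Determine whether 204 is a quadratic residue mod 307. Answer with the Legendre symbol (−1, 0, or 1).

-1

Pull out 2^2: since 307 ≡ 3 (mod 8), (2/307) = -1, so (2/307)^2 = +1.
Reciprocity: 51 ≡ 3 and 307 ≡ 3 (mod 4), so (51/307) = −(307/51).
Reduce top mod 51: now compute (1/51).
Reached (1/51) = 1. Collecting the sign flips along the way, the symbol is -1.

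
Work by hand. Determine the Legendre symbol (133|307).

Reciprocity: 133 ≡ 1 and 307 ≡ 3 (mod 4), so (133/307) = +(307/133).
Reduce top mod 133: now compute (41/133).
Reciprocity: 41 ≡ 1 and 133 ≡ 1 (mod 4), so (41/133) = +(133/41).
Reduce top mod 41: now compute (10/41).
Pull out 2: since 41 ≡ 1 (mod 8), (2/41) = +1.
Reciprocity: 5 ≡ 1 and 41 ≡ 1 (mod 4), so (5/41) = +(41/5).
Reduce top mod 5: now compute (1/5).
Reached (1/5) = 1. Collecting the sign flips along the way, the symbol is +1.

1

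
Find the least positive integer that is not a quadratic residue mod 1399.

3

(2/1399) = +1, so 2 is a residue.
(3/1399) = −1, so 3 is the smallest positive non-residue mod 1399.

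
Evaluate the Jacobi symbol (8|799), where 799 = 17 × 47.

Pull out 2^3: since 799 ≡ 7 (mod 8), (2/799) = +1, so (2/799)^3 = +1.
Reached (1/799) = 1. Collecting the sign flips along the way, the symbol is +1.

1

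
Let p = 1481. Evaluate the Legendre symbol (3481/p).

First reduce: 3481 ≡ 519 (mod 1481).
Reciprocity: 519 ≡ 3 and 1481 ≡ 1 (mod 4), so (519/1481) = +(1481/519).
Reduce top mod 519: now compute (443/519).
Reciprocity: 443 ≡ 3 and 519 ≡ 3 (mod 4), so (443/519) = −(519/443).
Reduce top mod 443: now compute (76/443).
Pull out 2^2: since 443 ≡ 3 (mod 8), (2/443) = -1, so (2/443)^2 = +1.
Reciprocity: 19 ≡ 3 and 443 ≡ 3 (mod 4), so (19/443) = −(443/19).
Reduce top mod 19: now compute (6/19).
Pull out 2: since 19 ≡ 3 (mod 8), (2/19) = -1.
Reciprocity: 3 ≡ 3 and 19 ≡ 3 (mod 4), so (3/19) = −(19/3).
Reduce top mod 3: now compute (1/3).
Reached (1/3) = 1. Collecting the sign flips along the way, the symbol is +1.

1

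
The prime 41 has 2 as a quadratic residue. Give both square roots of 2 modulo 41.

41 ≡ 1 (mod 4), so we find a root by search.
Trying successive values, 17² = 289 ≡ 2 (mod 41). The other root is 41 − 17 = 24.

17, 24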